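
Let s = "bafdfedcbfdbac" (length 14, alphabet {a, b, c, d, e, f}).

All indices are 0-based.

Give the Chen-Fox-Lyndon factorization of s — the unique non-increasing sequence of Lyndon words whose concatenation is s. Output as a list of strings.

emit factor 1: 'b' (i=0, period=1)
emit factor 2: 'afdfedcbfdb' (i=1, period=11)
emit factor 3: 'ac' (i=12, period=2)

["b", "afdfedcbfdb", "ac"]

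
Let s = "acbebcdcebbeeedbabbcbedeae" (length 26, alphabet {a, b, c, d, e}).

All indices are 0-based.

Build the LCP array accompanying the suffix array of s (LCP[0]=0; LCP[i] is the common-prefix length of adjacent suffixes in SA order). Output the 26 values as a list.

rank | idx | suffix
   0 |  16 | abbcbedeae
   1 |   0 | acbebcdcebbeeedbabbcbedeae
   2 |  24 | ae
   3 |  15 | babbcbedeae
   4 |  17 | bbcbedeae
   5 |   9 | bbeeedbabbcbedeae
   6 |  18 | bcbedeae
   7 |   4 | bcdcebbeeedbabbcbedeae
   8 |   2 | bebcdcebbeeedbabbcbedeae
   9 |  20 | bedeae
  10 |  10 | beeedbabbcbedeae
  11 |   1 | cbebcdcebbeeedbabbcbedeae
  12 |  19 | cbedeae
  13 |   5 | cdcebbeeedbabbcbedeae
  14 |   7 | cebbeeedbabbcbedeae
  15 |  14 | dbabbcbedeae
  16 |   6 | dcebbeeedbabbcbedeae
  17 |  22 | deae
  18 |  25 | e
  19 |  23 | eae
  20 |   8 | ebbeeedbabbcbedeae
  21 |   3 | ebcdcebbeeedbabbcbedeae
  22 |  13 | edbabbcbedeae
  23 |  21 | edeae
  24 |  12 | eedbabbcbedeae
  25 |  11 | eeedbabbcbedeae

SA = [16, 0, 24, 15, 17, 9, 18, 4, 2, 20, 10, 1, 19, 5, 7, 14, 6, 22, 25, 23, 8, 3, 13, 21, 12, 11]
[i] adj suffixes → lcp
  [1] 16/0 → 1 ('a')
  [2] 0/24 → 1 ('a')
  [3] 24/15 → 0 ('')
  [4] 15/17 → 1 ('b')
  [5] 17/9 → 2 ('bb')
  [6] 9/18 → 1 ('b')
  [7] 18/4 → 2 ('bc')
  [8] 4/2 → 1 ('b')
  [9] 2/20 → 2 ('be')
  [10] 20/10 → 2 ('be')
  [11] 10/1 → 0 ('')
  [12] 1/19 → 3 ('cbe')
  [13] 19/5 → 1 ('c')
  [14] 5/7 → 1 ('c')
  [15] 7/14 → 0 ('')
  [16] 14/6 → 1 ('d')
  [17] 6/22 → 1 ('d')
  [18] 22/25 → 0 ('')
  [19] 25/23 → 1 ('e')
  [20] 23/8 → 1 ('e')
  [21] 8/3 → 2 ('eb')
  [22] 3/13 → 1 ('e')
  [23] 13/21 → 2 ('ed')
  [24] 21/12 → 1 ('e')
  [25] 12/11 → 2 ('ee')

[0, 1, 1, 0, 1, 2, 1, 2, 1, 2, 2, 0, 3, 1, 1, 0, 1, 1, 0, 1, 1, 2, 1, 2, 1, 2]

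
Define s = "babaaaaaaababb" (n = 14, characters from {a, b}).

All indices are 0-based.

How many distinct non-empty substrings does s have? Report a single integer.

rank | idx | suffix
   0 |   3 | aaaaaaababb
   1 |   4 | aaaaaababb
   2 |   5 | aaaaababb
   3 |   6 | aaaababb
   4 |   7 | aaababb
   5 |   8 | aababb
   6 |   1 | abaaaaaaababb
   7 |   9 | ababb
   8 |  11 | abb
   9 |  13 | b
  10 |   2 | baaaaaaababb
  11 |   0 | babaaaaaaababb
  12 |  10 | babb
  13 |  12 | bb

SA = [3, 4, 5, 6, 7, 8, 1, 9, 11, 13, 2, 0, 10, 12]
[i] adj suffixes → lcp
  [1] 3/4 → 6 ('aaaaaa')
  [2] 4/5 → 5 ('aaaaa')
  [3] 5/6 → 4 ('aaaa')
  [4] 6/7 → 3 ('aaa')
  [5] 7/8 → 2 ('aa')
  [6] 8/1 → 1 ('a')
  [7] 1/9 → 3 ('aba')
  [8] 9/11 → 2 ('ab')
  [9] 11/13 → 0 ('')
  [10] 13/2 → 1 ('b')
  [11] 2/0 → 2 ('ba')
  [12] 0/10 → 3 ('bab')
  [13] 10/12 → 1 ('b')

n(n+1)/2 = 14·15/2 = 105
Σ LCP = 0 + 6 + 5 + 4 + 3 + 2 + 1 + 3 + 2 + 0 + 1 + 2 + 3 + 1 = 33
distinct = 105 − 33 = 72

72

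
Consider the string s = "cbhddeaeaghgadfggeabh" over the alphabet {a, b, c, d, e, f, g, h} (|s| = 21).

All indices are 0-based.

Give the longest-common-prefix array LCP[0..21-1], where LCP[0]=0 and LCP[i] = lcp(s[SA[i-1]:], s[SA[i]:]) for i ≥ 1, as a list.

[0, 1, 1, 1, 0, 2, 0, 0, 1, 1, 0, 2, 2, 0, 0, 1, 1, 1, 0, 1, 1]

rank→(start, suffix):
  0 → (18, 'abh')
  1 → (12, 'adfggeabh')
  2 → (6, 'aeaghgadfggeabh')
  3 → (8, 'aghgadfggeabh')
  4 → (19, 'bh')
  5 → (1, 'bhddeaeaghgadfggeabh')
  6 → (0, 'cbhddeaeaghgadfggeabh')
  7 → (3, 'ddeaeaghgadfggeabh')
  8 → (4, 'deaeaghgadfggeabh')
  9 → (13, 'dfggeabh')
  10 → (17, 'eabh')
  11 → (5, 'eaeaghgadfggeabh')
  12 → (7, 'eaghgadfggeabh')
  13 → (14, 'fggeabh')
  14 → (11, 'gadfggeabh')
  15 → (16, 'geabh')
  16 → (15, 'ggeabh')
  17 → (9, 'ghgadfggeabh')
  18 → (20, 'h')
  19 → (2, 'hddeaeaghgadfggeabh')
  20 → (10, 'hgadfggeabh')

SA = [18, 12, 6, 8, 19, 1, 0, 3, 4, 13, 17, 5, 7, 14, 11, 16, 15, 9, 20, 2, 10]
rank  pair      lcp
   1  s[18:],s[12:]  1  'a'
   2  s[12:],s[6:]  1  'a'
   3  s[6:],s[8:]  1  'a'
   4  s[8:],s[19:]  0  ''
   5  s[19:],s[1:]  2  'bh'
   6  s[1:],s[0:]  0  ''
   7  s[0:],s[3:]  0  ''
   8  s[3:],s[4:]  1  'd'
   9  s[4:],s[13:]  1  'd'
  10  s[13:],s[17:]  0  ''
  11  s[17:],s[5:]  2  'ea'
  12  s[5:],s[7:]  2  'ea'
  13  s[7:],s[14:]  0  ''
  14  s[14:],s[11:]  0  ''
  15  s[11:],s[16:]  1  'g'
  16  s[16:],s[15:]  1  'g'
  17  s[15:],s[9:]  1  'g'
  18  s[9:],s[20:]  0  ''
  19  s[20:],s[2:]  1  'h'
  20  s[2:],s[10:]  1  'h'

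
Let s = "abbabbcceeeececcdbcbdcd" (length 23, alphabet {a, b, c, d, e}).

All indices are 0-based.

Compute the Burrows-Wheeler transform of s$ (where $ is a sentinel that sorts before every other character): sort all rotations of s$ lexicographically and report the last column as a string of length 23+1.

rank  rotation                  last
    0  $abbabbcceeeececcdbcbdcd  d
    1  abbabbcceeeececcdbcbdcd$  $
    2  abbcceeeececcdbcbdcd$abb  b
    3  babbcceeeececcdbcbdcd$ab  b
    4  bbabbcceeeececcdbcbdcd$a  a
    5  bbcceeeececcdbcbdcd$abba  a
    6  bcbdcd$abbabbcceeeececcd  d
    7  bcceeeececcdbcbdcd$abbab  b
    8  bdcd$abbabbcceeeececcdbc  c
    9  cbdcd$abbabbcceeeececcdb  b
   10  ccdbcbdcd$abbabbcceeeece  e
   11  cceeeececcdbcbdcd$abbabb  b
   12  cd$abbabbcceeeececcdbcbd  d
   13  cdbcbdcd$abbabbcceeeecec  c
   14  ceccdbcbdcd$abbabbcceeee  e
   15  ceeeececcdbcbdcd$abbabbc  c
   16  d$abbabbcceeeececcdbcbdc  c
   17  dbcbdcd$abbabbcceeeececc  c
   18  dcd$abbabbcceeeececcdbcb  b
   19  eccdbcbdcd$abbabbcceeeec  c
   20  ececcdbcbdcd$abbabbcceee  e
   21  eececcdbcbdcd$abbabbccee  e
   22  eeececcdbcbdcd$abbabbcce  e
   23  eeeececcdbcbdcd$abbabbcc  c

d$bbaadbcbebdcecccbceeec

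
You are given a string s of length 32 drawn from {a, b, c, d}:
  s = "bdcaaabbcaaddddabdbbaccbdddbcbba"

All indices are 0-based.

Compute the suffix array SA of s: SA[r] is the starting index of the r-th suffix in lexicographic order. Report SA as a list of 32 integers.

[31, 3, 4, 9, 5, 15, 20, 10, 30, 19, 29, 18, 6, 7, 27, 16, 0, 23, 2, 8, 28, 22, 21, 14, 17, 26, 1, 13, 25, 12, 24, 11]

rank→(start, suffix):
  0 → (31, 'a')
  1 → (3, 'aaabbcaaddddabdbbaccbdddbcbba')
  2 → (4, 'aabbcaaddddabdbbaccbdddbcbba')
  3 → (9, 'aaddddabdbbaccbdddbcbba')
  4 → (5, 'abbcaaddddabdbbaccbdddbcbba')
  5 → (15, 'abdbbaccbdddbcbba')
  6 → (20, 'accbdddbcbba')
  7 → (10, 'addddabdbbaccbdddbcbba')
  8 → (30, 'ba')
  9 → (19, 'baccbdddbcbba')
  10 → (29, 'bba')
  11 → (18, 'bbaccbdddbcbba')
  12 → (6, 'bbcaaddddabdbbaccbdddbcbba')
  13 → (7, 'bcaaddddabdbbaccbdddbcbba')
  14 → (27, 'bcbba')
  15 → (16, 'bdbbaccbdddbcbba')
  16 → (0, 'bdcaaabbcaaddddabdbbaccbdddbcbba')
  17 → (23, 'bdddbcbba')
  18 → (2, 'caaabbcaaddddabdbbaccbdddbcbba')
  19 → (8, 'caaddddabdbbaccbdddbcbba')
  20 → (28, 'cbba')
  21 → (22, 'cbdddbcbba')
  22 → (21, 'ccbdddbcbba')
  23 → (14, 'dabdbbaccbdddbcbba')
  24 → (17, 'dbbaccbdddbcbba')
  25 → (26, 'dbcbba')
  26 → (1, 'dcaaabbcaaddddabdbbaccbdddbcbba')
  27 → (13, 'ddabdbbaccbdddbcbba')
  28 → (25, 'ddbcbba')
  29 → (12, 'dddabdbbaccbdddbcbba')
  30 → (24, 'dddbcbba')
  31 → (11, 'ddddabdbbaccbdddbcbba')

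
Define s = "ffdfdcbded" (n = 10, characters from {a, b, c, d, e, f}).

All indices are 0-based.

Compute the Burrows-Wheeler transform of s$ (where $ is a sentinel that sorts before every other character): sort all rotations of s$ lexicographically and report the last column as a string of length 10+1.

rank  rotation     last
    0  $ffdfdcbded  d
    1  bded$ffdfdc  c
    2  cbded$ffdfd  d
    3  d$ffdfdcbde  e
    4  dcbded$ffdf  f
    5  ded$ffdfdcb  b
    6  dfdcbded$ff  f
    7  ed$ffdfdcbd  d
    8  fdcbded$ffd  d
    9  fdfdcbded$f  f
   10  ffdfdcbded$  $

dcdefbfddf$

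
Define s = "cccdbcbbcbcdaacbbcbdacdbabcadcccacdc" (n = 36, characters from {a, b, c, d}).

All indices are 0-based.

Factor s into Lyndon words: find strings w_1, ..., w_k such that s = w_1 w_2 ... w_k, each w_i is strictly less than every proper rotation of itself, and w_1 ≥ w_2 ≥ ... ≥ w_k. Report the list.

emit factor 1: 'cccd' (i=0, period=4)
emit factor 2: 'bc' (i=4, period=2)
emit factor 3: 'bbcbcd' (i=6, period=6)
emit factor 4: 'aacbbcbdacdbabcadcccacdc' (i=12, period=24)

["cccd", "bc", "bbcbcd", "aacbbcbdacdbabcadcccacdc"]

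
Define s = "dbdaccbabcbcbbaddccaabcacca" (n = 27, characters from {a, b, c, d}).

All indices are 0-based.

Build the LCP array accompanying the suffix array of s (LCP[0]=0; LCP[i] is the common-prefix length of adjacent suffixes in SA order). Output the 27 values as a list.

[0, 1, 1, 3, 1, 3, 1, 0, 2, 1, 1, 2, 3, 1, 0, 2, 2, 1, 2, 2, 1, 3, 2, 0, 1, 1, 1]

sorted suffixes:
  #0 SA[0]=26  'a'
  #1 SA[1]=19  'aabcacca'
  #2 SA[2]=20  'abcacca'
  #3 SA[3]=7  'abcbcbbaddccaabcacca'
  #4 SA[4]=23  'acca'
  #5 SA[5]=3  'accbabcbcbbaddccaabcacca'
  #6 SA[6]=14  'addccaabcacca'
  #7 SA[7]=6  'babcbcbbaddccaabcacca'
  #8 SA[8]=13  'baddccaabcacca'
  #9 SA[9]=12  'bbaddccaabcacca'
  #10 SA[10]=21  'bcacca'
  #11 SA[11]=10  'bcbbaddccaabcacca'
  #12 SA[12]=8  'bcbcbbaddccaabcacca'
  #13 SA[13]=1  'bdaccbabcbcbbaddccaabcacca'
  #14 SA[14]=25  'ca'
  #15 SA[15]=18  'caabcacca'
  #16 SA[16]=22  'cacca'
  #17 SA[17]=5  'cbabcbcbbaddccaabcacca'
  #18 SA[18]=11  'cbbaddccaabcacca'
  #19 SA[19]=9  'cbcbbaddccaabcacca'
  #20 SA[20]=24  'cca'
  #21 SA[21]=17  'ccaabcacca'
  #22 SA[22]=4  'ccbabcbcbbaddccaabcacca'
  #23 SA[23]=2  'daccbabcbcbbaddccaabcacca'
  #24 SA[24]=0  'dbdaccbabcbcbbaddccaabcacca'
  #25 SA[25]=16  'dccaabcacca'
  #26 SA[26]=15  'ddccaabcacca'

SA = [26, 19, 20, 7, 23, 3, 14, 6, 13, 12, 21, 10, 8, 1, 25, 18, 22, 5, 11, 9, 24, 17, 4, 2, 0, 16, 15]
[i] adj suffixes → lcp
  [1] 26/19 → 1 ('a')
  [2] 19/20 → 1 ('a')
  [3] 20/7 → 3 ('abc')
  [4] 7/23 → 1 ('a')
  [5] 23/3 → 3 ('acc')
  [6] 3/14 → 1 ('a')
  [7] 14/6 → 0 ('')
  [8] 6/13 → 2 ('ba')
  [9] 13/12 → 1 ('b')
  [10] 12/21 → 1 ('b')
  [11] 21/10 → 2 ('bc')
  [12] 10/8 → 3 ('bcb')
  [13] 8/1 → 1 ('b')
  [14] 1/25 → 0 ('')
  [15] 25/18 → 2 ('ca')
  [16] 18/22 → 2 ('ca')
  [17] 22/5 → 1 ('c')
  [18] 5/11 → 2 ('cb')
  [19] 11/9 → 2 ('cb')
  [20] 9/24 → 1 ('c')
  [21] 24/17 → 3 ('cca')
  [22] 17/4 → 2 ('cc')
  [23] 4/2 → 0 ('')
  [24] 2/0 → 1 ('d')
  [25] 0/16 → 1 ('d')
  [26] 16/15 → 1 ('d')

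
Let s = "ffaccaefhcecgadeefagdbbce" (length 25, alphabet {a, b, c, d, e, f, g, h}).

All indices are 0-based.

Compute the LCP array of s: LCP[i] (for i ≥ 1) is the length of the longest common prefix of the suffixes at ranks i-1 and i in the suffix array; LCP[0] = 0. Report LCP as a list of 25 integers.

[0, 1, 1, 1, 0, 1, 0, 1, 1, 2, 1, 0, 1, 0, 1, 1, 1, 2, 0, 2, 1, 1, 0, 1, 0]

rank | idx | suffix
   0 |   2 | accaefhcecgadeefagdbbce
   1 |  13 | adeefagdbbce
   2 |   5 | aefhcecgadeefagdbbce
   3 |  18 | agdbbce
   4 |  21 | bbce
   5 |  22 | bce
   6 |   4 | caefhcecgadeefagdbbce
   7 |   3 | ccaefhcecgadeefagdbbce
   8 |  23 | ce
   9 |   9 | cecgadeefagdbbce
  10 |  11 | cgadeefagdbbce
  11 |  20 | dbbce
  12 |  14 | deefagdbbce
  13 |  24 | e
  14 |  10 | ecgadeefagdbbce
  15 |  15 | eefagdbbce
  16 |  16 | efagdbbce
  17 |   6 | efhcecgadeefagdbbce
  18 |   1 | faccaefhcecgadeefagdbbce
  19 |  17 | fagdbbce
  20 |   0 | ffaccaefhcecgadeefagdbbce
  21 |   7 | fhcecgadeefagdbbce
  22 |  12 | gadeefagdbbce
  23 |  19 | gdbbce
  24 |   8 | hcecgadeefagdbbce

SA = [2, 13, 5, 18, 21, 22, 4, 3, 23, 9, 11, 20, 14, 24, 10, 15, 16, 6, 1, 17, 0, 7, 12, 19, 8]
i: (SA[i-1],SA[i]) lcp shared
  1: (2,13) 1 'a'
  2: (13,5) 1 'a'
  3: (5,18) 1 'a'
  4: (18,21) 0 ''
  5: (21,22) 1 'b'
  6: (22,4) 0 ''
  7: (4,3) 1 'c'
  8: (3,23) 1 'c'
  9: (23,9) 2 'ce'
  10: (9,11) 1 'c'
  11: (11,20) 0 ''
  12: (20,14) 1 'd'
  13: (14,24) 0 ''
  14: (24,10) 1 'e'
  15: (10,15) 1 'e'
  16: (15,16) 1 'e'
  17: (16,6) 2 'ef'
  18: (6,1) 0 ''
  19: (1,17) 2 'fa'
  20: (17,0) 1 'f'
  21: (0,7) 1 'f'
  22: (7,12) 0 ''
  23: (12,19) 1 'g'
  24: (19,8) 0 ''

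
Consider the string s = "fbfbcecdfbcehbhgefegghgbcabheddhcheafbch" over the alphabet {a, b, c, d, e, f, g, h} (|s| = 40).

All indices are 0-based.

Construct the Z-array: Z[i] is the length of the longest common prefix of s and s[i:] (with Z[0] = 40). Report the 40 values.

[40, 0, 2, 0, 0, 0, 0, 0, 2, 0, 0, 0, 0, 0, 0, 0, 0, 1, 0, 0, 0, 0, 0, 0, 0, 0, 0, 0, 0, 0, 0, 0, 0, 0, 0, 0, 2, 0, 0, 0]

Z[0]=40
i=1: fresh scan; Z[1]=0
i=2: fresh scan; Z[2]=2 grow→box=[2,4)
i=3: min(r-i=1, Z[1]=0)=0; Z[3]=0
i=4: fresh scan; Z[4]=0
i=5: fresh scan; Z[5]=0
i=6: fresh scan; Z[6]=0
i=7: fresh scan; Z[7]=0
i=8: fresh scan; Z[8]=2 grow→box=[8,10)
i=9: min(r-i=1, Z[1]=0)=0; Z[9]=0
i=10: fresh scan; Z[10]=0
i=11: fresh scan; Z[11]=0
i=12: fresh scan; Z[12]=0
i=13: fresh scan; Z[13]=0
i=14: fresh scan; Z[14]=0
i=15: fresh scan; Z[15]=0
i=16: fresh scan; Z[16]=0
i=17: fresh scan; Z[17]=1 grow→box=[17,18)
i=18: fresh scan; Z[18]=0
i=19: fresh scan; Z[19]=0
i=20: fresh scan; Z[20]=0
i=21: fresh scan; Z[21]=0
i=22: fresh scan; Z[22]=0
i=23: fresh scan; Z[23]=0
i=24: fresh scan; Z[24]=0
i=25: fresh scan; Z[25]=0
i=26: fresh scan; Z[26]=0
i=27: fresh scan; Z[27]=0
i=28: fresh scan; Z[28]=0
i=29: fresh scan; Z[29]=0
i=30: fresh scan; Z[30]=0
i=31: fresh scan; Z[31]=0
i=32: fresh scan; Z[32]=0
i=33: fresh scan; Z[33]=0
i=34: fresh scan; Z[34]=0
i=35: fresh scan; Z[35]=0
i=36: fresh scan; Z[36]=2 grow→box=[36,38)
i=37: min(r-i=1, Z[1]=0)=0; Z[37]=0
i=38: fresh scan; Z[38]=0
i=39: fresh scan; Z[39]=0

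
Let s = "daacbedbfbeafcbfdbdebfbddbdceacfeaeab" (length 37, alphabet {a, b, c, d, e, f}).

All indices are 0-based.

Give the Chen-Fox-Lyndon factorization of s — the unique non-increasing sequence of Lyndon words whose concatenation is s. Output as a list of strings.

["d", "aacbedbfbeafcbfdbdebfbddbdceacfeaeab"]

emit factor 1: 'd' (i=0, period=1)
emit factor 2: 'aacbedbfbeafcbfdbdebfbddbdceacfeaeab' (i=1, period=36)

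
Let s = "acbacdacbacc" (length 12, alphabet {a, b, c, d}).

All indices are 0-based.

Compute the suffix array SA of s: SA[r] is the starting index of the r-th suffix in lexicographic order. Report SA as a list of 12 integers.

[6, 0, 9, 3, 8, 2, 11, 7, 1, 10, 4, 5]

rank→(start, suffix):
  0 → (6, 'acbacc')
  1 → (0, 'acbacdacbacc')
  2 → (9, 'acc')
  3 → (3, 'acdacbacc')
  4 → (8, 'bacc')
  5 → (2, 'bacdacbacc')
  6 → (11, 'c')
  7 → (7, 'cbacc')
  8 → (1, 'cbacdacbacc')
  9 → (10, 'cc')
  10 → (4, 'cdacbacc')
  11 → (5, 'dacbacc')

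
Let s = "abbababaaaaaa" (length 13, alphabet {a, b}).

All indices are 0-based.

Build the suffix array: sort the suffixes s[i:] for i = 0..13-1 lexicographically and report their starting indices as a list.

[12, 11, 10, 9, 8, 7, 5, 3, 0, 6, 4, 2, 1]

sorted suffixes:
  #0 SA[0]=12  'a'
  #1 SA[1]=11  'aa'
  #2 SA[2]=10  'aaa'
  #3 SA[3]=9  'aaaa'
  #4 SA[4]=8  'aaaaa'
  #5 SA[5]=7  'aaaaaa'
  #6 SA[6]=5  'abaaaaaa'
  #7 SA[7]=3  'ababaaaaaa'
  #8 SA[8]=0  'abbababaaaaaa'
  #9 SA[9]=6  'baaaaaa'
  #10 SA[10]=4  'babaaaaaa'
  #11 SA[11]=2  'bababaaaaaa'
  #12 SA[12]=1  'bbababaaaaaa'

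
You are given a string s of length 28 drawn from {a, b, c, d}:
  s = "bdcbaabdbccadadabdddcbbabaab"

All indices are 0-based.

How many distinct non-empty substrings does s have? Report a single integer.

363

sorted suffixes:
  #0 SA[0]=25  'aab'
  #1 SA[1]=4  'aabdbccadadabdddcbbabaab'
  #2 SA[2]=26  'ab'
  #3 SA[3]=23  'abaab'
  #4 SA[4]=5  'abdbccadadabdddcbbabaab'
  #5 SA[5]=15  'abdddcbbabaab'
  #6 SA[6]=13  'adabdddcbbabaab'
  #7 SA[7]=11  'adadabdddcbbabaab'
  #8 SA[8]=27  'b'
  #9 SA[9]=24  'baab'
  #10 SA[10]=3  'baabdbccadadabdddcbbabaab'
  #11 SA[11]=22  'babaab'
  #12 SA[12]=21  'bbabaab'
  #13 SA[13]=8  'bccadadabdddcbbabaab'
  #14 SA[14]=6  'bdbccadadabdddcbbabaab'
  #15 SA[15]=0  'bdcbaabdbccadadabdddcbbabaab'
  #16 SA[16]=16  'bdddcbbabaab'
  #17 SA[17]=10  'cadadabdddcbbabaab'
  #18 SA[18]=2  'cbaabdbccadadabdddcbbabaab'
  #19 SA[19]=20  'cbbabaab'
  #20 SA[20]=9  'ccadadabdddcbbabaab'
  #21 SA[21]=14  'dabdddcbbabaab'
  #22 SA[22]=12  'dadabdddcbbabaab'
  #23 SA[23]=7  'dbccadadabdddcbbabaab'
  #24 SA[24]=1  'dcbaabdbccadadabdddcbbabaab'
  #25 SA[25]=19  'dcbbabaab'
  #26 SA[26]=18  'ddcbbabaab'
  #27 SA[27]=17  'dddcbbabaab'

SA = [25, 4, 26, 23, 5, 15, 13, 11, 27, 24, 3, 22, 21, 8, 6, 0, 16, 10, 2, 20, 9, 14, 12, 7, 1, 19, 18, 17]
[i] adj suffixes → lcp
  [1] 25/4 → 3 ('aab')
  [2] 4/26 → 1 ('a')
  [3] 26/23 → 2 ('ab')
  [4] 23/5 → 2 ('ab')
  [5] 5/15 → 3 ('abd')
  [6] 15/13 → 1 ('a')
  [7] 13/11 → 3 ('ada')
  [8] 11/27 → 0 ('')
  [9] 27/24 → 1 ('b')
  [10] 24/3 → 4 ('baab')
  [11] 3/22 → 2 ('ba')
  [12] 22/21 → 1 ('b')
  [13] 21/8 → 1 ('b')
  [14] 8/6 → 1 ('b')
  [15] 6/0 → 2 ('bd')
  [16] 0/16 → 2 ('bd')
  [17] 16/10 → 0 ('')
  [18] 10/2 → 1 ('c')
  [19] 2/20 → 2 ('cb')
  [20] 20/9 → 1 ('c')
  [21] 9/14 → 0 ('')
  [22] 14/12 → 2 ('da')
  [23] 12/7 → 1 ('d')
  [24] 7/1 → 1 ('d')
  [25] 1/19 → 3 ('dcb')
  [26] 19/18 → 1 ('d')
  [27] 18/17 → 2 ('dd')

n(n+1)/2 = 28·29/2 = 406
Σ LCP = 0 + 3 + 1 + 2 + 2 + 3 + 1 + 3 + 0 + 1 + 4 + 2 + 1 + 1 + 1 + 2 + 2 + 0 + 1 + 2 + 1 + 0 + 2 + 1 + 1 + 3 + 1 + 2 = 43
distinct = 406 − 43 = 363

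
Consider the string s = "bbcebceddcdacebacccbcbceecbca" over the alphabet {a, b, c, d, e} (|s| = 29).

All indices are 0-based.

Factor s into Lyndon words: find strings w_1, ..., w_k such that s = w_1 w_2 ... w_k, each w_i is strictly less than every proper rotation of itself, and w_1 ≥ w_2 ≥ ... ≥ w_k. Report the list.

emit factor 1: 'bbcebceddcd' (i=0, period=11)
emit factor 2: 'aceb' (i=11, period=4)
emit factor 3: 'acccbcbceecbc' (i=15, period=13)
emit factor 4: 'a' (i=28, period=1)

["bbcebceddcd", "aceb", "acccbcbceecbc", "a"]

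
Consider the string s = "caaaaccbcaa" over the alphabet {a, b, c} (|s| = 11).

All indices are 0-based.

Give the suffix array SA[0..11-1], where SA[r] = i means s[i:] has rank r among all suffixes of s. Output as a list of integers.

[10, 9, 1, 2, 3, 4, 7, 8, 0, 6, 5]

rank→(start, suffix):
  0 → (10, 'a')
  1 → (9, 'aa')
  2 → (1, 'aaaaccbcaa')
  3 → (2, 'aaaccbcaa')
  4 → (3, 'aaccbcaa')
  5 → (4, 'accbcaa')
  6 → (7, 'bcaa')
  7 → (8, 'caa')
  8 → (0, 'caaaaccbcaa')
  9 → (6, 'cbcaa')
  10 → (5, 'ccbcaa')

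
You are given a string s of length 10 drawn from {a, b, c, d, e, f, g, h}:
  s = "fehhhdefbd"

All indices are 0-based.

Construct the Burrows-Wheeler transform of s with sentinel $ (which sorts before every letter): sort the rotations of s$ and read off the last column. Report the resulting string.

rank  rotation     last
    0  $fehhhdefbd  d
    1  bd$fehhhdef  f
    2  d$fehhhdefb  b
    3  defbd$fehhh  h
    4  efbd$fehhhd  d
    5  ehhhdefbd$f  f
    6  fbd$fehhhde  e
    7  fehhhdefbd$  $
    8  hdefbd$fehh  h
    9  hhdefbd$feh  h
   10  hhhdefbd$fe  e

dfbhdfe$hhe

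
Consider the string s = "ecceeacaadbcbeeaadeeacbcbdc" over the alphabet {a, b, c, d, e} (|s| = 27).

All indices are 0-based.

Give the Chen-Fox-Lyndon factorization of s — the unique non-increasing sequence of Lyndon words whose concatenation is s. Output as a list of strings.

["e", "ccee", "ac", "aadbcbeeaadeeacbcbdc"]

emit factor 1: 'e' (i=0, period=1)
emit factor 2: 'ccee' (i=1, period=4)
emit factor 3: 'ac' (i=5, period=2)
emit factor 4: 'aadbcbeeaadeeacbcbdc' (i=7, period=20)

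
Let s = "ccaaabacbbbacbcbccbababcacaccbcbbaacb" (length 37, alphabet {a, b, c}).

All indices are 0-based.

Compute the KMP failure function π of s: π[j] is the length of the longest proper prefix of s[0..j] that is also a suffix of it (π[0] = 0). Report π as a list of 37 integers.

π[0] = 0
j=1 s[j]='c': π[1]=1 (border 'c')
j=2 s[j]='a': k: 1→0; π[2]=0 (border '')
j=3 s[j]='a': π[3]=0 (border '')
j=4 s[j]='a': π[4]=0 (border '')
j=5 s[j]='b': π[5]=0 (border '')
j=6 s[j]='a': π[6]=0 (border '')
j=7 s[j]='c': π[7]=1 (border 'c')
j=8 s[j]='b': k: 1→0; π[8]=0 (border '')
j=9 s[j]='b': π[9]=0 (border '')
j=10 s[j]='b': π[10]=0 (border '')
j=11 s[j]='a': π[11]=0 (border '')
j=12 s[j]='c': π[12]=1 (border 'c')
j=13 s[j]='b': k: 1→0; π[13]=0 (border '')
j=14 s[j]='c': π[14]=1 (border 'c')
j=15 s[j]='b': k: 1→0; π[15]=0 (border '')
j=16 s[j]='c': π[16]=1 (border 'c')
j=17 s[j]='c': π[17]=2 (border 'cc')
j=18 s[j]='b': k: 2→1→0; π[18]=0 (border '')
j=19 s[j]='a': π[19]=0 (border '')
j=20 s[j]='b': π[20]=0 (border '')
j=21 s[j]='a': π[21]=0 (border '')
j=22 s[j]='b': π[22]=0 (border '')
j=23 s[j]='c': π[23]=1 (border 'c')
j=24 s[j]='a': k: 1→0; π[24]=0 (border '')
j=25 s[j]='c': π[25]=1 (border 'c')
j=26 s[j]='a': k: 1→0; π[26]=0 (border '')
j=27 s[j]='c': π[27]=1 (border 'c')
j=28 s[j]='c': π[28]=2 (border 'cc')
j=29 s[j]='b': k: 2→1→0; π[29]=0 (border '')
j=30 s[j]='c': π[30]=1 (border 'c')
j=31 s[j]='b': k: 1→0; π[31]=0 (border '')
j=32 s[j]='b': π[32]=0 (border '')
j=33 s[j]='a': π[33]=0 (border '')
j=34 s[j]='a': π[34]=0 (border '')
j=35 s[j]='c': π[35]=1 (border 'c')
j=36 s[j]='b': k: 1→0; π[36]=0 (border '')

[0, 1, 0, 0, 0, 0, 0, 1, 0, 0, 0, 0, 1, 0, 1, 0, 1, 2, 0, 0, 0, 0, 0, 1, 0, 1, 0, 1, 2, 0, 1, 0, 0, 0, 0, 1, 0]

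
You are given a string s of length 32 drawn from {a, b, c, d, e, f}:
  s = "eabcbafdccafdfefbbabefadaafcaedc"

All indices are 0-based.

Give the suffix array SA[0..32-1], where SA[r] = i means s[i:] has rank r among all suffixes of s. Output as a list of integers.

[24, 1, 18, 22, 28, 25, 5, 10, 17, 4, 16, 2, 19, 31, 27, 9, 3, 8, 23, 30, 7, 12, 0, 29, 20, 14, 21, 15, 26, 6, 11, 13]

rank | idx | suffix
   0 |  24 | aafcaedc
   1 |   1 | abcbafdccafdfefbbabefadaafcaedc
   2 |  18 | abefadaafcaedc
   3 |  22 | adaafcaedc
   4 |  28 | aedc
   5 |  25 | afcaedc
   6 |   5 | afdccafdfefbbabefadaafcaedc
   7 |  10 | afdfefbbabefadaafcaedc
   8 |  17 | babefadaafcaedc
   9 |   4 | bafdccafdfefbbabefadaafcaedc
  10 |  16 | bbabefadaafcaedc
  11 |   2 | bcbafdccafdfefbbabefadaafcaedc
  12 |  19 | befadaafcaedc
  13 |  31 | c
  14 |  27 | caedc
  15 |   9 | cafdfefbbabefadaafcaedc
  16 |   3 | cbafdccafdfefbbabefadaafcaedc
  17 |   8 | ccafdfefbbabefadaafcaedc
  18 |  23 | daafcaedc
  19 |  30 | dc
  20 |   7 | dccafdfefbbabefadaafcaedc
  21 |  12 | dfefbbabefadaafcaedc
  22 |   0 | eabcbafdccafdfefbbabefadaafcaedc
  23 |  29 | edc
  24 |  20 | efadaafcaedc
  25 |  14 | efbbabefadaafcaedc
  26 |  21 | fadaafcaedc
  27 |  15 | fbbabefadaafcaedc
  28 |  26 | fcaedc
  29 |   6 | fdccafdfefbbabefadaafcaedc
  30 |  11 | fdfefbbabefadaafcaedc
  31 |  13 | fefbbabefadaafcaedc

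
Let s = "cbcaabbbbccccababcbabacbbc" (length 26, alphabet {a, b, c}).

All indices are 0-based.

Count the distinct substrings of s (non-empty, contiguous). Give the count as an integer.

307

sorted suffixes:
  #0 SA[0]=3  'aabbbbccccababcbabacbbc'
  #1 SA[1]=13  'ababcbabacbbc'
  #2 SA[2]=19  'abacbbc'
  #3 SA[3]=4  'abbbbccccababcbabacbbc'
  #4 SA[4]=15  'abcbabacbbc'
  #5 SA[5]=21  'acbbc'
  #6 SA[6]=18  'babacbbc'
  #7 SA[7]=14  'babcbabacbbc'
  #8 SA[8]=20  'bacbbc'
  #9 SA[9]=5  'bbbbccccababcbabacbbc'
  #10 SA[10]=6  'bbbccccababcbabacbbc'
  #11 SA[11]=23  'bbc'
  #12 SA[12]=7  'bbccccababcbabacbbc'
  #13 SA[13]=24  'bc'
  #14 SA[14]=1  'bcaabbbbccccababcbabacbbc'
  #15 SA[15]=16  'bcbabacbbc'
  #16 SA[16]=8  'bccccababcbabacbbc'
  #17 SA[17]=25  'c'
  #18 SA[18]=2  'caabbbbccccababcbabacbbc'
  #19 SA[19]=12  'cababcbabacbbc'
  #20 SA[20]=17  'cbabacbbc'
  #21 SA[21]=22  'cbbc'
  #22 SA[22]=0  'cbcaabbbbccccababcbabacbbc'
  #23 SA[23]=11  'ccababcbabacbbc'
  #24 SA[24]=10  'cccababcbabacbbc'
  #25 SA[25]=9  'ccccababcbabacbbc'

SA = [3, 13, 19, 4, 15, 21, 18, 14, 20, 5, 6, 23, 7, 24, 1, 16, 8, 25, 2, 12, 17, 22, 0, 11, 10, 9]
rank  pair      lcp
   1  s[3:],s[13:]  1  'a'
   2  s[13:],s[19:]  3  'aba'
   3  s[19:],s[4:]  2  'ab'
   4  s[4:],s[15:]  2  'ab'
   5  s[15:],s[21:]  1  'a'
   6  s[21:],s[18:]  0  ''
   7  s[18:],s[14:]  3  'bab'
   8  s[14:],s[20:]  2  'ba'
   9  s[20:],s[5:]  1  'b'
  10  s[5:],s[6:]  3  'bbb'
  11  s[6:],s[23:]  2  'bb'
  12  s[23:],s[7:]  3  'bbc'
  13  s[7:],s[24:]  1  'b'
  14  s[24:],s[1:]  2  'bc'
  15  s[1:],s[16:]  2  'bc'
  16  s[16:],s[8:]  2  'bc'
  17  s[8:],s[25:]  0  ''
  18  s[25:],s[2:]  1  'c'
  19  s[2:],s[12:]  2  'ca'
  20  s[12:],s[17:]  1  'c'
  21  s[17:],s[22:]  2  'cb'
  22  s[22:],s[0:]  2  'cb'
  23  s[0:],s[11:]  1  'c'
  24  s[11:],s[10:]  2  'cc'
  25  s[10:],s[9:]  3  'ccc'

n(n+1)/2 = 26·27/2 = 351
Σ LCP = 0 + 1 + 3 + 2 + 2 + 1 + 0 + 3 + 2 + 1 + 3 + 2 + 3 + 1 + 2 + 2 + 2 + 0 + 1 + 2 + 1 + 2 + 2 + 1 + 2 + 3 = 44
distinct = 351 − 44 = 307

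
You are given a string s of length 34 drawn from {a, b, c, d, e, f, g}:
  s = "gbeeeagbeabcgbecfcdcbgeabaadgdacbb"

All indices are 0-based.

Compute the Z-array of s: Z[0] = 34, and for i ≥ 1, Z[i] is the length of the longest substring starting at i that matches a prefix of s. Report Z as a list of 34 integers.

[34, 0, 0, 0, 0, 0, 3, 0, 0, 0, 0, 0, 3, 0, 0, 0, 0, 0, 0, 0, 0, 1, 0, 0, 0, 0, 0, 0, 1, 0, 0, 0, 0, 0]

Z[0]=34
i=1: i≥r, start 0; Z[1]=0
i=2: i≥r, start 0; Z[2]=0
i=3: i≥r, start 0; Z[3]=0
i=4: i≥r, start 0; Z[4]=0
i=5: i≥r, start 0; Z[5]=0
i=6: i≥r, start 0; Z[6]=3 extend→box=[6,9)
i=7: min(r-i=2, Z[1]=0)=0; Z[7]=0
i=8: min(r-i=1, Z[2]=0)=0; Z[8]=0
i=9: i≥r, start 0; Z[9]=0
i=10: i≥r, start 0; Z[10]=0
i=11: i≥r, start 0; Z[11]=0
i=12: i≥r, start 0; Z[12]=3 extend→box=[12,15)
i=13: min(r-i=2, Z[1]=0)=0; Z[13]=0
i=14: min(r-i=1, Z[2]=0)=0; Z[14]=0
i=15: i≥r, start 0; Z[15]=0
i=16: i≥r, start 0; Z[16]=0
i=17: i≥r, start 0; Z[17]=0
i=18: i≥r, start 0; Z[18]=0
i=19: i≥r, start 0; Z[19]=0
i=20: i≥r, start 0; Z[20]=0
i=21: i≥r, start 0; Z[21]=1 extend→box=[21,22)
i=22: i≥r, start 0; Z[22]=0
i=23: i≥r, start 0; Z[23]=0
i=24: i≥r, start 0; Z[24]=0
i=25: i≥r, start 0; Z[25]=0
i=26: i≥r, start 0; Z[26]=0
i=27: i≥r, start 0; Z[27]=0
i=28: i≥r, start 0; Z[28]=1 extend→box=[28,29)
i=29: i≥r, start 0; Z[29]=0
i=30: i≥r, start 0; Z[30]=0
i=31: i≥r, start 0; Z[31]=0
i=32: i≥r, start 0; Z[32]=0
i=33: i≥r, start 0; Z[33]=0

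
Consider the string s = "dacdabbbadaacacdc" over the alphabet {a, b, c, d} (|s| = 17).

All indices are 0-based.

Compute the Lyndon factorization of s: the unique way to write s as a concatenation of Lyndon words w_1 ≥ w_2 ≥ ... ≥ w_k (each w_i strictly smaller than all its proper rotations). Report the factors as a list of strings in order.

emit factor 1: 'd' (i=0, period=1)
emit factor 2: 'acd' (i=1, period=3)
emit factor 3: 'abbbad' (i=4, period=6)
emit factor 4: 'aacacdc' (i=10, period=7)

["d", "acd", "abbbad", "aacacdc"]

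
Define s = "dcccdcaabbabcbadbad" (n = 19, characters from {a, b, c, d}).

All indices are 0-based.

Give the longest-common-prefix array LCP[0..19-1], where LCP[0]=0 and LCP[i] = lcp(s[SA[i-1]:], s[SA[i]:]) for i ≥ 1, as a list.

[0, 1, 2, 1, 2, 0, 2, 3, 1, 1, 0, 1, 1, 2, 1, 0, 1, 1, 2]

sorted suffixes:
  #0 SA[0]=6  'aabbabcbadbad'
  #1 SA[1]=7  'abbabcbadbad'
  #2 SA[2]=10  'abcbadbad'
  #3 SA[3]=17  'ad'
  #4 SA[4]=14  'adbad'
  #5 SA[5]=9  'babcbadbad'
  #6 SA[6]=16  'bad'
  #7 SA[7]=13  'badbad'
  #8 SA[8]=8  'bbabcbadbad'
  #9 SA[9]=11  'bcbadbad'
  #10 SA[10]=5  'caabbabcbadbad'
  #11 SA[11]=12  'cbadbad'
  #12 SA[12]=1  'cccdcaabbabcbadbad'
  #13 SA[13]=2  'ccdcaabbabcbadbad'
  #14 SA[14]=3  'cdcaabbabcbadbad'
  #15 SA[15]=18  'd'
  #16 SA[16]=15  'dbad'
  #17 SA[17]=4  'dcaabbabcbadbad'
  #18 SA[18]=0  'dcccdcaabbabcbadbad'

SA = [6, 7, 10, 17, 14, 9, 16, 13, 8, 11, 5, 12, 1, 2, 3, 18, 15, 4, 0]
rank  pair      lcp
   1  s[6:],s[7:]  1  'a'
   2  s[7:],s[10:]  2  'ab'
   3  s[10:],s[17:]  1  'a'
   4  s[17:],s[14:]  2  'ad'
   5  s[14:],s[9:]  0  ''
   6  s[9:],s[16:]  2  'ba'
   7  s[16:],s[13:]  3  'bad'
   8  s[13:],s[8:]  1  'b'
   9  s[8:],s[11:]  1  'b'
  10  s[11:],s[5:]  0  ''
  11  s[5:],s[12:]  1  'c'
  12  s[12:],s[1:]  1  'c'
  13  s[1:],s[2:]  2  'cc'
  14  s[2:],s[3:]  1  'c'
  15  s[3:],s[18:]  0  ''
  16  s[18:],s[15:]  1  'd'
  17  s[15:],s[4:]  1  'd'
  18  s[4:],s[0:]  2  'dc'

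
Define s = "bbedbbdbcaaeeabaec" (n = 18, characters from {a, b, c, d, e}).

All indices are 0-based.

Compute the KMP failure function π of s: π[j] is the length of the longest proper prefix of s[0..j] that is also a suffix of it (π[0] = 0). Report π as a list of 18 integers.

π[0] = 0
j=1 s[j]='b': π[1]=1 (border 'b')
j=2 s[j]='e': k: 1→0; π[2]=0 (border '')
j=3 s[j]='d': π[3]=0 (border '')
j=4 s[j]='b': π[4]=1 (border 'b')
j=5 s[j]='b': π[5]=2 (border 'bb')
j=6 s[j]='d': k: 2→1→0; π[6]=0 (border '')
j=7 s[j]='b': π[7]=1 (border 'b')
j=8 s[j]='c': k: 1→0; π[8]=0 (border '')
j=9 s[j]='a': π[9]=0 (border '')
j=10 s[j]='a': π[10]=0 (border '')
j=11 s[j]='e': π[11]=0 (border '')
j=12 s[j]='e': π[12]=0 (border '')
j=13 s[j]='a': π[13]=0 (border '')
j=14 s[j]='b': π[14]=1 (border 'b')
j=15 s[j]='a': k: 1→0; π[15]=0 (border '')
j=16 s[j]='e': π[16]=0 (border '')
j=17 s[j]='c': π[17]=0 (border '')

[0, 1, 0, 0, 1, 2, 0, 1, 0, 0, 0, 0, 0, 0, 1, 0, 0, 0]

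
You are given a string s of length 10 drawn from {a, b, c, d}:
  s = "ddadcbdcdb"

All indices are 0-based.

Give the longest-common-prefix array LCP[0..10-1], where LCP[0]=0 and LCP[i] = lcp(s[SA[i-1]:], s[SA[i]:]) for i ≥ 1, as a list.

rank | idx | suffix
   0 |   2 | adcbdcdb
   1 |   9 | b
   2 |   5 | bdcdb
   3 |   4 | cbdcdb
   4 |   7 | cdb
   5 |   1 | dadcbdcdb
   6 |   8 | db
   7 |   3 | dcbdcdb
   8 |   6 | dcdb
   9 |   0 | ddadcbdcdb

SA = [2, 9, 5, 4, 7, 1, 8, 3, 6, 0]
i: (SA[i-1],SA[i]) lcp shared
  1: (2,9) 0 ''
  2: (9,5) 1 'b'
  3: (5,4) 0 ''
  4: (4,7) 1 'c'
  5: (7,1) 0 ''
  6: (1,8) 1 'd'
  7: (8,3) 1 'd'
  8: (3,6) 2 'dc'
  9: (6,0) 1 'd'

[0, 0, 1, 0, 1, 0, 1, 1, 2, 1]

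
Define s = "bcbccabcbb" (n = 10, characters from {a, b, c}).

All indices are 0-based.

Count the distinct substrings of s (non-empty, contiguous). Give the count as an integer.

44

rank→(start, suffix):
  0 → (5, 'abcbb')
  1 → (9, 'b')
  2 → (8, 'bb')
  3 → (6, 'bcbb')
  4 → (0, 'bcbccabcbb')
  5 → (2, 'bccabcbb')
  6 → (4, 'cabcbb')
  7 → (7, 'cbb')
  8 → (1, 'cbccabcbb')
  9 → (3, 'ccabcbb')

SA = [5, 9, 8, 6, 0, 2, 4, 7, 1, 3]
[i] adj suffixes → lcp
  [1] 5/9 → 0 ('')
  [2] 9/8 → 1 ('b')
  [3] 8/6 → 1 ('b')
  [4] 6/0 → 3 ('bcb')
  [5] 0/2 → 2 ('bc')
  [6] 2/4 → 0 ('')
  [7] 4/7 → 1 ('c')
  [8] 7/1 → 2 ('cb')
  [9] 1/3 → 1 ('c')

n(n+1)/2 = 10·11/2 = 55
Σ LCP = 0 + 0 + 1 + 1 + 3 + 2 + 0 + 1 + 2 + 1 = 11
distinct = 55 − 11 = 44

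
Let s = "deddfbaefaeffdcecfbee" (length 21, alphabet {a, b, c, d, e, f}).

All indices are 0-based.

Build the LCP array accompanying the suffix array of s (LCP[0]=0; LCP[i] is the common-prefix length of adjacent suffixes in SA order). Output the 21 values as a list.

[0, 3, 0, 1, 0, 1, 0, 1, 1, 1, 0, 1, 1, 1, 1, 2, 0, 1, 2, 1, 1]

rank→(start, suffix):
  0 → (6, 'aefaeffdcecfbee')
  1 → (9, 'aeffdcecfbee')
  2 → (5, 'baefaeffdcecfbee')
  3 → (18, 'bee')
  4 → (14, 'cecfbee')
  5 → (16, 'cfbee')
  6 → (13, 'dcecfbee')
  7 → (2, 'ddfbaefaeffdcecfbee')
  8 → (0, 'deddfbaefaeffdcecfbee')
  9 → (3, 'dfbaefaeffdcecfbee')
  10 → (20, 'e')
  11 → (15, 'ecfbee')
  12 → (1, 'eddfbaefaeffdcecfbee')
  13 → (19, 'ee')
  14 → (7, 'efaeffdcecfbee')
  15 → (10, 'effdcecfbee')
  16 → (8, 'faeffdcecfbee')
  17 → (4, 'fbaefaeffdcecfbee')
  18 → (17, 'fbee')
  19 → (12, 'fdcecfbee')
  20 → (11, 'ffdcecfbee')

SA = [6, 9, 5, 18, 14, 16, 13, 2, 0, 3, 20, 15, 1, 19, 7, 10, 8, 4, 17, 12, 11]
i: (SA[i-1],SA[i]) lcp shared
  1: (6,9) 3 'aef'
  2: (9,5) 0 ''
  3: (5,18) 1 'b'
  4: (18,14) 0 ''
  5: (14,16) 1 'c'
  6: (16,13) 0 ''
  7: (13,2) 1 'd'
  8: (2,0) 1 'd'
  9: (0,3) 1 'd'
  10: (3,20) 0 ''
  11: (20,15) 1 'e'
  12: (15,1) 1 'e'
  13: (1,19) 1 'e'
  14: (19,7) 1 'e'
  15: (7,10) 2 'ef'
  16: (10,8) 0 ''
  17: (8,4) 1 'f'
  18: (4,17) 2 'fb'
  19: (17,12) 1 'f'
  20: (12,11) 1 'f'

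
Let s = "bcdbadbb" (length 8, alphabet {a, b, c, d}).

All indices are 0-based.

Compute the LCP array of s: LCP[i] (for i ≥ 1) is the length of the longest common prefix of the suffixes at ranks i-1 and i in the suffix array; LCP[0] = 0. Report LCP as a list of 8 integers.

[0, 0, 1, 1, 1, 0, 0, 2]

rank→(start, suffix):
  0 → (4, 'adbb')
  1 → (7, 'b')
  2 → (3, 'badbb')
  3 → (6, 'bb')
  4 → (0, 'bcdbadbb')
  5 → (1, 'cdbadbb')
  6 → (2, 'dbadbb')
  7 → (5, 'dbb')

SA = [4, 7, 3, 6, 0, 1, 2, 5]
[i] adj suffixes → lcp
  [1] 4/7 → 0 ('')
  [2] 7/3 → 1 ('b')
  [3] 3/6 → 1 ('b')
  [4] 6/0 → 1 ('b')
  [5] 0/1 → 0 ('')
  [6] 1/2 → 0 ('')
  [7] 2/5 → 2 ('db')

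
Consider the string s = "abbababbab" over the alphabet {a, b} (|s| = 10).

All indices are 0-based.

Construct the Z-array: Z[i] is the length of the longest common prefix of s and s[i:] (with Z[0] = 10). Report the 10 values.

Z[0]=10
i=1: outside box; Z[1]=0
i=2: outside box; Z[2]=0
i=3: outside box; Z[3]=2 scan→box=[3,5)
i=4: min(r-i=1, Z[1]=0)=0; Z[4]=0
i=5: outside box; Z[5]=5 scan→box=[5,10)
i=6: min(r-i=4, Z[1]=0)=0; Z[6]=0
i=7: min(r-i=3, Z[2]=0)=0; Z[7]=0
i=8: min(r-i=2, Z[3]=2)=2; Z[8]=2
i=9: min(r-i=1, Z[4]=0)=0; Z[9]=0

[10, 0, 0, 2, 0, 5, 0, 0, 2, 0]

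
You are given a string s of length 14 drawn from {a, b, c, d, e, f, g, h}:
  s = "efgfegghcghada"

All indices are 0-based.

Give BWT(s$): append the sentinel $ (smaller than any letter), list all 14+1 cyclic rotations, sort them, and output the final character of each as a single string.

adhha$fgefecggg

rank  rotation         last
    0  $efgfegghcghada  a
    1  a$efgfegghcghad  d
    2  ada$efgfegghcgh  h
    3  cghada$efgfeggh  h
    4  da$efgfegghcgha  a
    5  efgfegghcghada$  $
    6  egghcghada$efgf  f
    7  fegghcghada$efg  g
    8  fgfegghcghada$e  e
    9  gfegghcghada$ef  f
   10  gghcghada$efgfe  e
   11  ghada$efgfegghc  c
   12  ghcghada$efgfeg  g
   13  hada$efgfegghcg  g
   14  hcghada$efgfegg  g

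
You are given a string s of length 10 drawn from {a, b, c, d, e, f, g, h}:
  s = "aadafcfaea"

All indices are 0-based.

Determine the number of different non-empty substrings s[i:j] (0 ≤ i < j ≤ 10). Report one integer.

50

sorted suffixes:
  #0 SA[0]=9  'a'
  #1 SA[1]=0  'aadafcfaea'
  #2 SA[2]=1  'adafcfaea'
  #3 SA[3]=7  'aea'
  #4 SA[4]=3  'afcfaea'
  #5 SA[5]=5  'cfaea'
  #6 SA[6]=2  'dafcfaea'
  #7 SA[7]=8  'ea'
  #8 SA[8]=6  'faea'
  #9 SA[9]=4  'fcfaea'

SA = [9, 0, 1, 7, 3, 5, 2, 8, 6, 4]
rank  pair      lcp
   1  s[9:],s[0:]  1  'a'
   2  s[0:],s[1:]  1  'a'
   3  s[1:],s[7:]  1  'a'
   4  s[7:],s[3:]  1  'a'
   5  s[3:],s[5:]  0  ''
   6  s[5:],s[2:]  0  ''
   7  s[2:],s[8:]  0  ''
   8  s[8:],s[6:]  0  ''
   9  s[6:],s[4:]  1  'f'

n(n+1)/2 = 10·11/2 = 55
Σ LCP = 0 + 1 + 1 + 1 + 1 + 0 + 0 + 0 + 0 + 1 = 5
distinct = 55 − 5 = 50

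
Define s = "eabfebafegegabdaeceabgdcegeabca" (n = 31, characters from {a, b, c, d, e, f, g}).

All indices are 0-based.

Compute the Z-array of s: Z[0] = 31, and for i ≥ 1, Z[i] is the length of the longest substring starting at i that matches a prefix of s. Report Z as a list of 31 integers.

Z[0]=31
i=1: i≥r, start 0; Z[1]=0
i=2: i≥r, start 0; Z[2]=0
i=3: i≥r, start 0; Z[3]=0
i=4: i≥r, start 0; Z[4]=1 grow→box=[4,5)
i=5: i≥r, start 0; Z[5]=0
i=6: i≥r, start 0; Z[6]=0
i=7: i≥r, start 0; Z[7]=0
i=8: i≥r, start 0; Z[8]=1 grow→box=[8,9)
i=9: i≥r, start 0; Z[9]=0
i=10: i≥r, start 0; Z[10]=1 grow→box=[10,11)
i=11: i≥r, start 0; Z[11]=0
i=12: i≥r, start 0; Z[12]=0
i=13: i≥r, start 0; Z[13]=0
i=14: i≥r, start 0; Z[14]=0
i=15: i≥r, start 0; Z[15]=0
i=16: i≥r, start 0; Z[16]=1 grow→box=[16,17)
i=17: i≥r, start 0; Z[17]=0
i=18: i≥r, start 0; Z[18]=3 grow→box=[18,21)
i=19: min(r-i=2, Z[1]=0)=0; Z[19]=0
i=20: min(r-i=1, Z[2]=0)=0; Z[20]=0
i=21: i≥r, start 0; Z[21]=0
i=22: i≥r, start 0; Z[22]=0
i=23: i≥r, start 0; Z[23]=0
i=24: i≥r, start 0; Z[24]=1 grow→box=[24,25)
i=25: i≥r, start 0; Z[25]=0
i=26: i≥r, start 0; Z[26]=3 grow→box=[26,29)
i=27: min(r-i=2, Z[1]=0)=0; Z[27]=0
i=28: min(r-i=1, Z[2]=0)=0; Z[28]=0
i=29: i≥r, start 0; Z[29]=0
i=30: i≥r, start 0; Z[30]=0

[31, 0, 0, 0, 1, 0, 0, 0, 1, 0, 1, 0, 0, 0, 0, 0, 1, 0, 3, 0, 0, 0, 0, 0, 1, 0, 3, 0, 0, 0, 0]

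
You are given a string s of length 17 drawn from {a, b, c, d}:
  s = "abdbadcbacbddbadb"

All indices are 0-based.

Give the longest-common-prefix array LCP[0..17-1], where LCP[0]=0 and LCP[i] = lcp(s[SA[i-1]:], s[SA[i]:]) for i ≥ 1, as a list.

[0, 1, 1, 2, 0, 1, 2, 3, 1, 2, 0, 2, 0, 2, 4, 1, 1]

rank | idx | suffix
   0 |   0 | abdbadcbacbddbadb
   1 |   8 | acbddbadb
   2 |  14 | adb
   3 |   4 | adcbacbddbadb
   4 |  16 | b
   5 |   7 | bacbddbadb
   6 |  13 | badb
   7 |   3 | badcbacbddbadb
   8 |   1 | bdbadcbacbddbadb
   9 |  10 | bddbadb
  10 |   6 | cbacbddbadb
  11 |   9 | cbddbadb
  12 |  15 | db
  13 |  12 | dbadb
  14 |   2 | dbadcbacbddbadb
  15 |   5 | dcbacbddbadb
  16 |  11 | ddbadb

SA = [0, 8, 14, 4, 16, 7, 13, 3, 1, 10, 6, 9, 15, 12, 2, 5, 11]
rank  pair      lcp
   1  s[0:],s[8:]  1  'a'
   2  s[8:],s[14:]  1  'a'
   3  s[14:],s[4:]  2  'ad'
   4  s[4:],s[16:]  0  ''
   5  s[16:],s[7:]  1  'b'
   6  s[7:],s[13:]  2  'ba'
   7  s[13:],s[3:]  3  'bad'
   8  s[3:],s[1:]  1  'b'
   9  s[1:],s[10:]  2  'bd'
  10  s[10:],s[6:]  0  ''
  11  s[6:],s[9:]  2  'cb'
  12  s[9:],s[15:]  0  ''
  13  s[15:],s[12:]  2  'db'
  14  s[12:],s[2:]  4  'dbad'
  15  s[2:],s[5:]  1  'd'
  16  s[5:],s[11:]  1  'd'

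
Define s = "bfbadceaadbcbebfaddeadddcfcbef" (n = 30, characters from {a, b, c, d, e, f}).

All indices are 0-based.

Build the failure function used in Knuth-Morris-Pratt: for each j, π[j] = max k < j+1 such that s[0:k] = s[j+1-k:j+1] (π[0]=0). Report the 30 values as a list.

[0, 0, 1, 0, 0, 0, 0, 0, 0, 0, 1, 0, 1, 0, 1, 2, 0, 0, 0, 0, 0, 0, 0, 0, 0, 0, 0, 1, 0, 0]

π[0] = 0
j=1 s[j]='f': π[1]=0 (border '')
j=2 s[j]='b': π[2]=1 (border 'b')
j=3 s[j]='a': k: 1→0; π[3]=0 (border '')
j=4 s[j]='d': π[4]=0 (border '')
j=5 s[j]='c': π[5]=0 (border '')
j=6 s[j]='e': π[6]=0 (border '')
j=7 s[j]='a': π[7]=0 (border '')
j=8 s[j]='a': π[8]=0 (border '')
j=9 s[j]='d': π[9]=0 (border '')
j=10 s[j]='b': π[10]=1 (border 'b')
j=11 s[j]='c': k: 1→0; π[11]=0 (border '')
j=12 s[j]='b': π[12]=1 (border 'b')
j=13 s[j]='e': k: 1→0; π[13]=0 (border '')
j=14 s[j]='b': π[14]=1 (border 'b')
j=15 s[j]='f': π[15]=2 (border 'bf')
j=16 s[j]='a': k: 2→0; π[16]=0 (border '')
j=17 s[j]='d': π[17]=0 (border '')
j=18 s[j]='d': π[18]=0 (border '')
j=19 s[j]='e': π[19]=0 (border '')
j=20 s[j]='a': π[20]=0 (border '')
j=21 s[j]='d': π[21]=0 (border '')
j=22 s[j]='d': π[22]=0 (border '')
j=23 s[j]='d': π[23]=0 (border '')
j=24 s[j]='c': π[24]=0 (border '')
j=25 s[j]='f': π[25]=0 (border '')
j=26 s[j]='c': π[26]=0 (border '')
j=27 s[j]='b': π[27]=1 (border 'b')
j=28 s[j]='e': k: 1→0; π[28]=0 (border '')
j=29 s[j]='f': π[29]=0 (border '')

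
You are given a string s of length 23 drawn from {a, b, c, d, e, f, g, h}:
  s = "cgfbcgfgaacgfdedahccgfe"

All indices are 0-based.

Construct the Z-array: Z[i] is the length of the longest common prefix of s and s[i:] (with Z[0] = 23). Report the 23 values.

[23, 0, 0, 0, 3, 0, 0, 0, 0, 0, 3, 0, 0, 0, 0, 0, 0, 0, 1, 3, 0, 0, 0]

Z[0]=23
i=1: outside box; Z[1]=0
i=2: outside box; Z[2]=0
i=3: outside box; Z[3]=0
i=4: outside box; Z[4]=3 grow→box=[4,7)
i=5: min(r-i=2, Z[1]=0)=0; Z[5]=0
i=6: min(r-i=1, Z[2]=0)=0; Z[6]=0
i=7: outside box; Z[7]=0
i=8: outside box; Z[8]=0
i=9: outside box; Z[9]=0
i=10: outside box; Z[10]=3 grow→box=[10,13)
i=11: min(r-i=2, Z[1]=0)=0; Z[11]=0
i=12: min(r-i=1, Z[2]=0)=0; Z[12]=0
i=13: outside box; Z[13]=0
i=14: outside box; Z[14]=0
i=15: outside box; Z[15]=0
i=16: outside box; Z[16]=0
i=17: outside box; Z[17]=0
i=18: outside box; Z[18]=1 grow→box=[18,19)
i=19: outside box; Z[19]=3 grow→box=[19,22)
i=20: min(r-i=2, Z[1]=0)=0; Z[20]=0
i=21: min(r-i=1, Z[2]=0)=0; Z[21]=0
i=22: outside box; Z[22]=0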